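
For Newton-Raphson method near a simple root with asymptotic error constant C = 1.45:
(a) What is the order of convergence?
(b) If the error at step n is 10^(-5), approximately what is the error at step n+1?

(a) Newton-Raphson has quadratic (order 2) convergence near simple roots.
    This means |e_{n+1}| ≈ C|e_n|².

(b) With |e_n| = 10^(-5) and C = 1.45:
    |e_{n+1}| ≈ 1.45 × (10^(-5))² = 1.45 × 10^(-10)

(a) 2 (quadratic); (b) |e_{n+1}| ≈ 1.450e-10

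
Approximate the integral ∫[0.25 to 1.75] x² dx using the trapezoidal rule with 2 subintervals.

f(x) = x²
a = 0.25, b = 1.75, n = 2
h = (b - a)/n = 0.750000

Trapezoidal rule: (h/2)[f(x₀) + 2f(x₁) + 2f(x₂) + ... + f(xₙ)]

x_0 = 0.2500, f(x_0) = 0.062500, coefficient = 1
x_1 = 1.0000, f(x_1) = 1.000000, coefficient = 2
x_2 = 1.7500, f(x_2) = 3.062500, coefficient = 1

I ≈ (0.750000/2) × 5.125000 = 1.921875
Exact value: 1.781250
Error: 0.140625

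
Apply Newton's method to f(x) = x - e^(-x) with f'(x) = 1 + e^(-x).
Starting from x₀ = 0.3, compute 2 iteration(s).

f(x) = x - e^(-x)
f'(x) = 1 + e^(-x)
x₀ = 0.3

Newton-Raphson formula: x_{n+1} = x_n - f(x_n)/f'(x_n)

Iteration 1:
  f(0.300000) = -0.440818
  f'(0.300000) = 1.740818
  x_1 = 0.300000 - (-0.440818)/1.740818 = 0.553225
Iteration 2:
  f(0.553225) = -0.021868
  f'(0.553225) = 1.575092
  x_2 = 0.553225 - (-0.021868)/1.575092 = 0.567108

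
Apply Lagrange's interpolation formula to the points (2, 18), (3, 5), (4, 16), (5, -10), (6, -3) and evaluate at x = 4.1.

Lagrange interpolation formula:
P(x) = Σ yᵢ × Lᵢ(x)
where Lᵢ(x) = Π_{j≠i} (x - xⱼ)/(xᵢ - xⱼ)

L_0(4.1) = (4.1 - 3)/(2 - 3) × (4.1 - 4)/(2 - 4) × (4.1 - 5)/(2 - 5) × (4.1 - 6)/(2 - 6) = 0.007837
L_1(4.1) = (4.1 - 2)/(3 - 2) × (4.1 - 4)/(3 - 4) × (4.1 - 5)/(3 - 5) × (4.1 - 6)/(3 - 6) = -0.059850
L_2(4.1) = (4.1 - 2)/(4 - 2) × (4.1 - 3)/(4 - 3) × (4.1 - 5)/(4 - 5) × (4.1 - 6)/(4 - 6) = 0.987525
L_3(4.1) = (4.1 - 2)/(5 - 2) × (4.1 - 3)/(5 - 3) × (4.1 - 4)/(5 - 4) × (4.1 - 6)/(5 - 6) = 0.073150
L_4(4.1) = (4.1 - 2)/(6 - 2) × (4.1 - 3)/(6 - 3) × (4.1 - 4)/(6 - 4) × (4.1 - 5)/(6 - 5) = -0.008662

P(4.1) = 18×L_0(4.1) + 5×L_1(4.1) + 16×L_2(4.1) + (-10)×L_3(4.1) + (-3)×L_4(4.1)
P(4.1) = 14.936713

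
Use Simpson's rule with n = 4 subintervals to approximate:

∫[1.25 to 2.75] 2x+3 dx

f(x) = 2x+3
a = 1.25, b = 2.75, n = 4
h = (b - a)/n = 0.375000

Simpson's rule: (h/3)[f(x₀) + 4f(x₁) + 2f(x₂) + ... + f(xₙ)]

x_0 = 1.2500, f(x_0) = 5.500000, coefficient = 1
x_1 = 1.6250, f(x_1) = 6.250000, coefficient = 4
x_2 = 2.0000, f(x_2) = 7.000000, coefficient = 2
x_3 = 2.3750, f(x_3) = 7.750000, coefficient = 4
x_4 = 2.7500, f(x_4) = 8.500000, coefficient = 1

I ≈ (0.375000/3) × 84.000000 = 10.500000
Exact value: 10.500000
Error: 0.000000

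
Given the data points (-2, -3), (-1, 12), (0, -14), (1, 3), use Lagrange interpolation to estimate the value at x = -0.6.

Lagrange interpolation formula:
P(x) = Σ yᵢ × Lᵢ(x)
where Lᵢ(x) = Π_{j≠i} (x - xⱼ)/(xᵢ - xⱼ)

L_0(-0.6) = (-0.6 - (-1))/(-2 - (-1)) × (-0.6 - 0)/(-2 - 0) × (-0.6 - 1)/(-2 - 1) = -0.064000
L_1(-0.6) = (-0.6 - (-2))/(-1 - (-2)) × (-0.6 - 0)/(-1 - 0) × (-0.6 - 1)/(-1 - 1) = 0.672000
L_2(-0.6) = (-0.6 - (-2))/(0 - (-2)) × (-0.6 - (-1))/(0 - (-1)) × (-0.6 - 1)/(0 - 1) = 0.448000
L_3(-0.6) = (-0.6 - (-2))/(1 - (-2)) × (-0.6 - (-1))/(1 - (-1)) × (-0.6 - 0)/(1 - 0) = -0.056000

P(-0.6) = (-3)×L_0(-0.6) + 12×L_1(-0.6) + (-14)×L_2(-0.6) + 3×L_3(-0.6)
P(-0.6) = 1.816000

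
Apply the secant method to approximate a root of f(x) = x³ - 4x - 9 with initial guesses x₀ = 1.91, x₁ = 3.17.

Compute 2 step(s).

f(x) = x³ - 4x - 9
x₀ = 1.91, x₁ = 3.17

Secant formula: x_{n+1} = x_n - f(x_n)(x_n - x_{n-1})/(f(x_n) - f(x_{n-1}))

Iteration 1:
  f(1.910000) = -9.672129
  f(3.170000) = 10.175013
  x_2 = 3.170000 - 10.175013×(3.170000 - 1.910000)/(10.175013 - (-9.672129))
       = 2.524037
Iteration 2:
  f(3.170000) = 10.175013
  f(2.524037) = -3.016105
  x_3 = 2.524037 - (-3.016105)×(2.524037 - 3.170000)/(-3.016105 - 10.175013)
       = 2.671734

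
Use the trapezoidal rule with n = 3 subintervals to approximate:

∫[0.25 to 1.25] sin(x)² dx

f(x) = sin(x)²
a = 0.25, b = 1.25, n = 3
h = (b - a)/n = 0.333333

Trapezoidal rule: (h/2)[f(x₀) + 2f(x₁) + 2f(x₂) + ... + f(xₙ)]

x_0 = 0.2500, f(x_0) = 0.061209, coefficient = 1
x_1 = 0.5833, f(x_1) = 0.303391, coefficient = 2
x_2 = 0.9167, f(x_2) = 0.629766, coefficient = 2
x_3 = 1.2500, f(x_3) = 0.900572, coefficient = 1

I ≈ (0.333333/2) × 2.828093 = 0.471349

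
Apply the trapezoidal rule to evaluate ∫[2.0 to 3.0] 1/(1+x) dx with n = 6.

f(x) = 1/(1+x)
a = 2.0, b = 3.0, n = 6
h = (b - a)/n = 0.166667

Trapezoidal rule: (h/2)[f(x₀) + 2f(x₁) + 2f(x₂) + ... + f(xₙ)]

x_0 = 2.0000, f(x_0) = 0.333333, coefficient = 1
x_1 = 2.1667, f(x_1) = 0.315789, coefficient = 2
x_2 = 2.3333, f(x_2) = 0.300000, coefficient = 2
x_3 = 2.5000, f(x_3) = 0.285714, coefficient = 2
x_4 = 2.6667, f(x_4) = 0.272727, coefficient = 2
x_5 = 2.8333, f(x_5) = 0.260870, coefficient = 2
x_6 = 3.0000, f(x_6) = 0.250000, coefficient = 1

I ≈ (0.166667/2) × 3.453535 = 0.287795
Exact value: 0.287682
Error: 0.000112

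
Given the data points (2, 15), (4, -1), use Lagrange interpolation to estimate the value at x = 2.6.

Lagrange interpolation formula:
P(x) = Σ yᵢ × Lᵢ(x)
where Lᵢ(x) = Π_{j≠i} (x - xⱼ)/(xᵢ - xⱼ)

L_0(2.6) = (2.6 - 4)/(2 - 4) = 0.700000
L_1(2.6) = (2.6 - 2)/(4 - 2) = 0.300000

P(2.6) = 15×L_0(2.6) + (-1)×L_1(2.6)
P(2.6) = 10.200000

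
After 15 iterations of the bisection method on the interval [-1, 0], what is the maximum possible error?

Bisection error bound: |error| ≤ (b-a)/2^n
|error| ≤ (0 - (-1))/2^15 = 1/2^15
|error| ≤ 0.0000305176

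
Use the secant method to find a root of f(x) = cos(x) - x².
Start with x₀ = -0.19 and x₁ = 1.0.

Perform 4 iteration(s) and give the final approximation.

f(x) = cos(x) - x²
x₀ = -0.19, x₁ = 1.0

Secant formula: x_{n+1} = x_n - f(x_n)(x_n - x_{n-1})/(f(x_n) - f(x_{n-1}))

Iteration 1:
  f(-0.190000) = 0.945904
  f(1.000000) = -0.459698
  x_2 = 1.000000 - (-0.459698)×(1.000000 - (-0.190000))/(-0.459698 - 0.945904)
       = 0.610814
Iteration 2:
  f(1.000000) = -0.459698
  f(0.610814) = 0.446087
  x_3 = 0.610814 - 0.446087×(0.610814 - 1.000000)/(0.446087 - (-0.459698))
       = 0.802483
Iteration 3:
  f(0.610814) = 0.446087
  f(0.802483) = 0.050944
  x_4 = 0.802483 - 0.050944×(0.802483 - 0.610814)/(0.050944 - 0.446087)
       = 0.827194
Iteration 4:
  f(0.802483) = 0.050944
  f(0.827194) = -0.007307
  x_5 = 0.827194 - (-0.007307)×(0.827194 - 0.802483)/(-0.007307 - 0.050944)
       = 0.824095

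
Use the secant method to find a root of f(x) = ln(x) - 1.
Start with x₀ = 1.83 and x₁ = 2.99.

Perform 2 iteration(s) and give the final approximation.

f(x) = ln(x) - 1
x₀ = 1.83, x₁ = 2.99

Secant formula: x_{n+1} = x_n - f(x_n)(x_n - x_{n-1})/(f(x_n) - f(x_{n-1}))

Iteration 1:
  f(1.830000) = -0.395684
  f(2.990000) = 0.095273
  x_2 = 2.990000 - 0.095273×(2.990000 - 1.830000)/(0.095273 - (-0.395684))
       = 2.764895
Iteration 2:
  f(2.990000) = 0.095273
  f(2.764895) = 0.017003
  x_3 = 2.764895 - 0.017003×(2.764895 - 2.990000)/(0.017003 - 0.095273)
       = 2.715996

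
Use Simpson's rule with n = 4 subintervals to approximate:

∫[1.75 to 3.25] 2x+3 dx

f(x) = 2x+3
a = 1.75, b = 3.25, n = 4
h = (b - a)/n = 0.375000

Simpson's rule: (h/3)[f(x₀) + 4f(x₁) + 2f(x₂) + ... + f(xₙ)]

x_0 = 1.7500, f(x_0) = 6.500000, coefficient = 1
x_1 = 2.1250, f(x_1) = 7.250000, coefficient = 4
x_2 = 2.5000, f(x_2) = 8.000000, coefficient = 2
x_3 = 2.8750, f(x_3) = 8.750000, coefficient = 4
x_4 = 3.2500, f(x_4) = 9.500000, coefficient = 1

I ≈ (0.375000/3) × 96.000000 = 12.000000
Exact value: 12.000000
Error: 0.000000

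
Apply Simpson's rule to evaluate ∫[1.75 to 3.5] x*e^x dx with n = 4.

f(x) = x*e^x
a = 1.75, b = 3.5, n = 4
h = (b - a)/n = 0.437500

Simpson's rule: (h/3)[f(x₀) + 4f(x₁) + 2f(x₂) + ... + f(xₙ)]

x_0 = 1.7500, f(x_0) = 10.070555, coefficient = 1
x_1 = 2.1875, f(x_1) = 19.496975, coefficient = 4
x_2 = 2.6250, f(x_2) = 36.237007, coefficient = 2
x_3 = 3.0625, f(x_3) = 65.479137, coefficient = 4
x_4 = 3.5000, f(x_4) = 115.904082, coefficient = 1

I ≈ (0.437500/3) × 538.353101 = 78.509827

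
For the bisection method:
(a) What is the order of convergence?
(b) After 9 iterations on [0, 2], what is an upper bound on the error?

(a) Bisection has linear (order 1) convergence; the error is halved each step.

(b) Error bound = (b-a)/2^n = (2 - 0)/2^{9}
    = 2/2^{9}

(a) 1 (linear); (b) error ≤ 3.91e-03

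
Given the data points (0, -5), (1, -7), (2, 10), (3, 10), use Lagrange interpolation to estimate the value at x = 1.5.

Lagrange interpolation formula:
P(x) = Σ yᵢ × Lᵢ(x)
where Lᵢ(x) = Π_{j≠i} (x - xⱼ)/(xᵢ - xⱼ)

L_0(1.5) = (1.5 - 1)/(0 - 1) × (1.5 - 2)/(0 - 2) × (1.5 - 3)/(0 - 3) = -0.062500
L_1(1.5) = (1.5 - 0)/(1 - 0) × (1.5 - 2)/(1 - 2) × (1.5 - 3)/(1 - 3) = 0.562500
L_2(1.5) = (1.5 - 0)/(2 - 0) × (1.5 - 1)/(2 - 1) × (1.5 - 3)/(2 - 3) = 0.562500
L_3(1.5) = (1.5 - 0)/(3 - 0) × (1.5 - 1)/(3 - 1) × (1.5 - 2)/(3 - 2) = -0.062500

P(1.5) = (-5)×L_0(1.5) + (-7)×L_1(1.5) + 10×L_2(1.5) + 10×L_3(1.5)
P(1.5) = 1.375000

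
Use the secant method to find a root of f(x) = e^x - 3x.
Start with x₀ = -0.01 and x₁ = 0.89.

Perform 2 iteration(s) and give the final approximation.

f(x) = e^x - 3x
x₀ = -0.01, x₁ = 0.89

Secant formula: x_{n+1} = x_n - f(x_n)(x_n - x_{n-1})/(f(x_n) - f(x_{n-1}))

Iteration 1:
  f(-0.010000) = 1.020050
  f(0.890000) = -0.234870
  x_2 = 0.890000 - (-0.234870)×(0.890000 - (-0.010000))/(-0.234870 - 1.020050)
       = 0.721556
Iteration 2:
  f(0.890000) = -0.234870
  f(0.721556) = -0.107036
  x_3 = 0.721556 - (-0.107036)×(0.721556 - 0.890000)/(-0.107036 - (-0.234870))
       = 0.580518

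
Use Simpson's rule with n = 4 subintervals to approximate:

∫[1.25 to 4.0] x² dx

f(x) = x²
a = 1.25, b = 4.0, n = 4
h = (b - a)/n = 0.687500

Simpson's rule: (h/3)[f(x₀) + 4f(x₁) + 2f(x₂) + ... + f(xₙ)]

x_0 = 1.2500, f(x_0) = 1.562500, coefficient = 1
x_1 = 1.9375, f(x_1) = 3.753906, coefficient = 4
x_2 = 2.6250, f(x_2) = 6.890625, coefficient = 2
x_3 = 3.3125, f(x_3) = 10.972656, coefficient = 4
x_4 = 4.0000, f(x_4) = 16.000000, coefficient = 1

I ≈ (0.687500/3) × 90.250000 = 20.682292
Exact value: 20.682292
Error: 0.000000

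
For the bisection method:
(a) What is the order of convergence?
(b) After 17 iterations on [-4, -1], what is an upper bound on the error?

(a) Bisection has linear (order 1) convergence; the error is halved each step.

(b) Error bound = (b-a)/2^n = (-1 - (-4))/2^{17}
    = 3/2^{17}

(a) 1 (linear); (b) error ≤ 2.29e-05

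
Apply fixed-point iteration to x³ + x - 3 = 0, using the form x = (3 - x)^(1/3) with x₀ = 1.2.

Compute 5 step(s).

Equation: x³ + x - 3 = 0
Fixed-point form: x = (3 - x)^(1/3)
x₀ = 1.2

x_1 = g(1.200000) = 1.216440
x_2 = g(1.216440) = 1.212726
x_3 = g(1.212726) = 1.213567
x_4 = g(1.213567) = 1.213377
x_5 = g(1.213377) = 1.213420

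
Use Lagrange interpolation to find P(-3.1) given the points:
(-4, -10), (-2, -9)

Lagrange interpolation formula:
P(x) = Σ yᵢ × Lᵢ(x)
where Lᵢ(x) = Π_{j≠i} (x - xⱼ)/(xᵢ - xⱼ)

L_0(-3.1) = (-3.1 - (-2))/(-4 - (-2)) = 0.550000
L_1(-3.1) = (-3.1 - (-4))/(-2 - (-4)) = 0.450000

P(-3.1) = (-10)×L_0(-3.1) + (-9)×L_1(-3.1)
P(-3.1) = -9.550000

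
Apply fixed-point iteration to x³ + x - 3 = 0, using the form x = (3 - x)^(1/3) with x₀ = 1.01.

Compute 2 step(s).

Equation: x³ + x - 3 = 0
Fixed-point form: x = (3 - x)^(1/3)
x₀ = 1.01

x_1 = g(1.010000) = 1.257818
x_2 = g(1.257818) = 1.203274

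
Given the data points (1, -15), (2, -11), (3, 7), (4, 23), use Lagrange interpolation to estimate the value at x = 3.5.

Lagrange interpolation formula:
P(x) = Σ yᵢ × Lᵢ(x)
where Lᵢ(x) = Π_{j≠i} (x - xⱼ)/(xᵢ - xⱼ)

L_0(3.5) = (3.5 - 2)/(1 - 2) × (3.5 - 3)/(1 - 3) × (3.5 - 4)/(1 - 4) = 0.062500
L_1(3.5) = (3.5 - 1)/(2 - 1) × (3.5 - 3)/(2 - 3) × (3.5 - 4)/(2 - 4) = -0.312500
L_2(3.5) = (3.5 - 1)/(3 - 1) × (3.5 - 2)/(3 - 2) × (3.5 - 4)/(3 - 4) = 0.937500
L_3(3.5) = (3.5 - 1)/(4 - 1) × (3.5 - 2)/(4 - 2) × (3.5 - 3)/(4 - 3) = 0.312500

P(3.5) = (-15)×L_0(3.5) + (-11)×L_1(3.5) + 7×L_2(3.5) + 23×L_3(3.5)
P(3.5) = 16.250000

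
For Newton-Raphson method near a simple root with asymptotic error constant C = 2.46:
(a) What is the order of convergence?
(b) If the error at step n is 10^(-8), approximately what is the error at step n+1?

(a) Newton-Raphson has quadratic (order 2) convergence near simple roots.
    This means |e_{n+1}| ≈ C|e_n|².

(b) With |e_n| = 10^(-8) and C = 2.46:
    |e_{n+1}| ≈ 2.46 × (10^(-8))² = 2.46 × 10^(-16)

(a) 2 (quadratic); (b) |e_{n+1}| ≈ 2.460e-16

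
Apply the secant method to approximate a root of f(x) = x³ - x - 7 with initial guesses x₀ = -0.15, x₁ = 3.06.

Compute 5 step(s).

f(x) = x³ - x - 7
x₀ = -0.15, x₁ = 3.06

Secant formula: x_{n+1} = x_n - f(x_n)(x_n - x_{n-1})/(f(x_n) - f(x_{n-1}))

Iteration 1:
  f(-0.150000) = -6.853375
  f(3.060000) = 18.592616
  x_2 = 3.060000 - 18.592616×(3.060000 - (-0.150000))/(18.592616 - (-6.853375))
       = 0.714550
Iteration 2:
  f(3.060000) = 18.592616
  f(0.714550) = -7.349714
  x_3 = 0.714550 - (-7.349714)×(0.714550 - 3.060000)/(-7.349714 - 18.592616)
       = 1.379039
Iteration 3:
  f(0.714550) = -7.349714
  f(1.379039) = -5.756454
  x_4 = 1.379039 - (-5.756454)×(1.379039 - 0.714550)/(-5.756454 - (-7.349714))
       = 3.779840
Iteration 4:
  f(1.379039) = -5.756454
  f(3.779840) = 43.223458
  x_5 = 3.779840 - 43.223458×(3.779840 - 1.379039)/(43.223458 - (-5.756454))
       = 1.661197
Iteration 5:
  f(3.779840) = 43.223458
  f(1.661197) = -4.076996
  x_6 = 1.661197 - (-4.076996)×(1.661197 - 3.779840)/(-4.076996 - 43.223458)
       = 1.843811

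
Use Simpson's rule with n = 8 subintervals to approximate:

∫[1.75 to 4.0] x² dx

f(x) = x²
a = 1.75, b = 4.0, n = 8
h = (b - a)/n = 0.281250

Simpson's rule: (h/3)[f(x₀) + 4f(x₁) + 2f(x₂) + ... + f(xₙ)]

x_0 = 1.7500, f(x_0) = 3.062500, coefficient = 1
x_1 = 2.0312, f(x_1) = 4.125977, coefficient = 4
x_2 = 2.3125, f(x_2) = 5.347656, coefficient = 2
x_3 = 2.5938, f(x_3) = 6.727539, coefficient = 4
x_4 = 2.8750, f(x_4) = 8.265625, coefficient = 2
x_5 = 3.1562, f(x_5) = 9.961914, coefficient = 4
x_6 = 3.4375, f(x_6) = 11.816406, coefficient = 2
x_7 = 3.7188, f(x_7) = 13.829102, coefficient = 4
x_8 = 4.0000, f(x_8) = 16.000000, coefficient = 1

I ≈ (0.281250/3) × 208.500000 = 19.546875
Exact value: 19.546875
Error: 0.000000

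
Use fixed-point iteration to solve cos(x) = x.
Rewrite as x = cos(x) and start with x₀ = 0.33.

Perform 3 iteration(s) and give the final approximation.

Equation: cos(x) = x
Fixed-point form: x = cos(x)
x₀ = 0.33

x_1 = g(0.330000) = 0.946042
x_2 = g(0.946042) = 0.584898
x_3 = g(0.584898) = 0.833769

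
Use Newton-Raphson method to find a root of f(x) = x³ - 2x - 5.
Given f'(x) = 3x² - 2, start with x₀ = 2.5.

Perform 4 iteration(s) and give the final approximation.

f(x) = x³ - 2x - 5
f'(x) = 3x² - 2
x₀ = 2.5

Newton-Raphson formula: x_{n+1} = x_n - f(x_n)/f'(x_n)

Iteration 1:
  f(2.500000) = 5.625000
  f'(2.500000) = 16.750000
  x_1 = 2.500000 - 5.625000/16.750000 = 2.164179
Iteration 2:
  f(2.164179) = 0.807945
  f'(2.164179) = 12.051014
  x_2 = 2.164179 - 0.807945/12.051014 = 2.097135
Iteration 3:
  f(2.097135) = 0.028882
  f'(2.097135) = 11.193930
  x_3 = 2.097135 - 0.028882/11.193930 = 2.094555
Iteration 4:
  f(2.094555) = 0.000042
  f'(2.094555) = 11.161485
  x_4 = 2.094555 - 0.000042/11.161485 = 2.094551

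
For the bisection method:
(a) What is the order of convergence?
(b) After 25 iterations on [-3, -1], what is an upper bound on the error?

(a) Bisection has linear (order 1) convergence; the error is halved each step.

(b) Error bound = (b-a)/2^n = (-1 - (-3))/2^{25}
    = 2/2^{25}

(a) 1 (linear); (b) error ≤ 5.96e-08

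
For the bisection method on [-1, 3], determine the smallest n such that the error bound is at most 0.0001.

We need (b-a)/2^n ≤ 0.0001
(3 - (-1))/2^n ≤ 0.0001
4/2^n ≤ 0.0001
2^n ≥ 40000
n ≥ log₂(40000) = 15.29
n ≥ 16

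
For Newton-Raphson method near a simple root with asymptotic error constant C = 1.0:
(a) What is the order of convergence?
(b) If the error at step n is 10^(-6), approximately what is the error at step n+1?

(a) Newton-Raphson has quadratic (order 2) convergence near simple roots.
    This means |e_{n+1}| ≈ C|e_n|².

(b) With |e_n| = 10^(-6) and C = 1.0:
    |e_{n+1}| ≈ 1.0 × (10^(-6))² = 1.0 × 10^(-12)

(a) 2 (quadratic); (b) |e_{n+1}| ≈ 1.000e-12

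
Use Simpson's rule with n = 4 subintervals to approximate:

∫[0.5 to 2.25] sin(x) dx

f(x) = sin(x)
a = 0.5, b = 2.25, n = 4
h = (b - a)/n = 0.437500

Simpson's rule: (h/3)[f(x₀) + 4f(x₁) + 2f(x₂) + ... + f(xₙ)]

x_0 = 0.5000, f(x_0) = 0.479426, coefficient = 1
x_1 = 0.9375, f(x_1) = 0.806081, coefficient = 4
x_2 = 1.3750, f(x_2) = 0.980893, coefficient = 2
x_3 = 1.8125, f(x_3) = 0.970932, coefficient = 4
x_4 = 2.2500, f(x_4) = 0.778073, coefficient = 1

I ≈ (0.437500/3) × 10.327336 = 1.506070
Exact value: 1.505756
Error: 0.000314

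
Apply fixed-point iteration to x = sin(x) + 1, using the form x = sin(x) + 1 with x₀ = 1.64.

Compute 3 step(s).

Equation: x = sin(x) + 1
Fixed-point form: x = sin(x) + 1
x₀ = 1.64

x_1 = g(1.640000) = 1.997606
x_2 = g(1.997606) = 1.910291
x_3 = g(1.910291) = 1.942923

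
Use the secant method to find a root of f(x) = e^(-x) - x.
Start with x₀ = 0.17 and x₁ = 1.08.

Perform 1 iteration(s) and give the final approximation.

f(x) = e^(-x) - x
x₀ = 0.17, x₁ = 1.08

Secant formula: x_{n+1} = x_n - f(x_n)(x_n - x_{n-1})/(f(x_n) - f(x_{n-1}))

Iteration 1:
  f(0.170000) = 0.673665
  f(1.080000) = -0.740404
  x_2 = 1.080000 - (-0.740404)×(1.080000 - 0.170000)/(-0.740404 - 0.673665)
       = 0.603525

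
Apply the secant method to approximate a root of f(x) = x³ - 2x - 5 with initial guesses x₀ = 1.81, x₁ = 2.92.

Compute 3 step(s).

f(x) = x³ - 2x - 5
x₀ = 1.81, x₁ = 2.92

Secant formula: x_{n+1} = x_n - f(x_n)(x_n - x_{n-1})/(f(x_n) - f(x_{n-1}))

Iteration 1:
  f(1.810000) = -2.690259
  f(2.920000) = 14.057088
  x_2 = 2.920000 - 14.057088×(2.920000 - 1.810000)/(14.057088 - (-2.690259))
       = 1.988308
Iteration 2:
  f(2.920000) = 14.057088
  f(1.988308) = -1.116100
  x_3 = 1.988308 - (-1.116100)×(1.988308 - 2.920000)/(-1.116100 - 14.057088)
       = 2.056841
Iteration 3:
  f(1.988308) = -1.116100
  f(2.056841) = -0.412022
  x_4 = 2.056841 - (-0.412022)×(2.056841 - 1.988308)/(-0.412022 - (-1.116100))
       = 2.096946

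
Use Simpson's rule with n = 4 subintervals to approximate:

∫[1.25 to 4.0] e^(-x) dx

f(x) = e^(-x)
a = 1.25, b = 4.0, n = 4
h = (b - a)/n = 0.687500

Simpson's rule: (h/3)[f(x₀) + 4f(x₁) + 2f(x₂) + ... + f(xₙ)]

x_0 = 1.2500, f(x_0) = 0.286505, coefficient = 1
x_1 = 1.9375, f(x_1) = 0.144064, coefficient = 4
x_2 = 2.6250, f(x_2) = 0.072440, coefficient = 2
x_3 = 3.3125, f(x_3) = 0.036425, coefficient = 4
x_4 = 4.0000, f(x_4) = 0.018316, coefficient = 1

I ≈ (0.687500/3) × 1.171655 = 0.268504
Exact value: 0.268189
Error: 0.000315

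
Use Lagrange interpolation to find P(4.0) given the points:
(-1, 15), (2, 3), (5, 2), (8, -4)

Lagrange interpolation formula:
P(x) = Σ yᵢ × Lᵢ(x)
where Lᵢ(x) = Π_{j≠i} (x - xⱼ)/(xᵢ - xⱼ)

L_0(4.0) = (4.0 - 2)/(-1 - 2) × (4.0 - 5)/(-1 - 5) × (4.0 - 8)/(-1 - 8) = -0.049383
L_1(4.0) = (4.0 - (-1))/(2 - (-1)) × (4.0 - 5)/(2 - 5) × (4.0 - 8)/(2 - 8) = 0.370370
L_2(4.0) = (4.0 - (-1))/(5 - (-1)) × (4.0 - 2)/(5 - 2) × (4.0 - 8)/(5 - 8) = 0.740741
L_3(4.0) = (4.0 - (-1))/(8 - (-1)) × (4.0 - 2)/(8 - 2) × (4.0 - 5)/(8 - 5) = -0.061728

P(4.0) = 15×L_0(4.0) + 3×L_1(4.0) + 2×L_2(4.0) + (-4)×L_3(4.0)
P(4.0) = 2.098765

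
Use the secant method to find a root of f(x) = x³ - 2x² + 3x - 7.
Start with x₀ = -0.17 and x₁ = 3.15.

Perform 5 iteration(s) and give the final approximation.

f(x) = x³ - 2x² + 3x - 7
x₀ = -0.17, x₁ = 3.15

Secant formula: x_{n+1} = x_n - f(x_n)(x_n - x_{n-1})/(f(x_n) - f(x_{n-1}))

Iteration 1:
  f(-0.170000) = -7.572713
  f(3.150000) = 13.860875
  x_2 = 3.150000 - 13.860875×(3.150000 - (-0.170000))/(13.860875 - (-7.572713))
       = 1.002991
Iteration 2:
  f(3.150000) = 13.860875
  f(1.002991) = -4.994009
  x_3 = 1.002991 - (-4.994009)×(1.002991 - 3.150000)/(-4.994009 - 13.860875)
       = 1.571660
Iteration 3:
  f(1.002991) = -4.994009
  f(1.571660) = -3.343070
  x_4 = 1.571660 - (-3.343070)×(1.571660 - 1.002991)/(-3.343070 - (-4.994009))
       = 2.723186
Iteration 4:
  f(1.571660) = -3.343070
  f(2.723186) = 6.532519
  x_5 = 2.723186 - 6.532519×(2.723186 - 1.571660)/(6.532519 - (-3.343070))
       = 1.961473
Iteration 5:
  f(2.723186) = 6.532519
  f(1.961473) = -1.263811
  x_6 = 1.961473 - (-1.263811)×(1.961473 - 2.723186)/(-1.263811 - 6.532519)
       = 2.084949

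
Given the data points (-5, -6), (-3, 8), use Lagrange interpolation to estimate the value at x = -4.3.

Lagrange interpolation formula:
P(x) = Σ yᵢ × Lᵢ(x)
where Lᵢ(x) = Π_{j≠i} (x - xⱼ)/(xᵢ - xⱼ)

L_0(-4.3) = (-4.3 - (-3))/(-5 - (-3)) = 0.650000
L_1(-4.3) = (-4.3 - (-5))/(-3 - (-5)) = 0.350000

P(-4.3) = (-6)×L_0(-4.3) + 8×L_1(-4.3)
P(-4.3) = -1.100000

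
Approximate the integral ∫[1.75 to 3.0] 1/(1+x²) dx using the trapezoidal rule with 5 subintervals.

f(x) = 1/(1+x²)
a = 1.75, b = 3.0, n = 5
h = (b - a)/n = 0.250000

Trapezoidal rule: (h/2)[f(x₀) + 2f(x₁) + 2f(x₂) + ... + f(xₙ)]

x_0 = 1.7500, f(x_0) = 0.246154, coefficient = 1
x_1 = 2.0000, f(x_1) = 0.200000, coefficient = 2
x_2 = 2.2500, f(x_2) = 0.164948, coefficient = 2
x_3 = 2.5000, f(x_3) = 0.137931, coefficient = 2
x_4 = 2.7500, f(x_4) = 0.116788, coefficient = 2
x_5 = 3.0000, f(x_5) = 0.100000, coefficient = 1

I ≈ (0.250000/2) × 1.585489 = 0.198186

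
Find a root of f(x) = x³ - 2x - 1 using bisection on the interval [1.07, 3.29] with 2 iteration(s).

f(x) = x³ - 2x - 1
Initial interval: [1.07, 3.29]

Iteration 1:
  c_1 = (1.070000 + 3.290000)/2 = 2.180000
  f(c_1) = f(2.180000) = 5.000232
  f(a) × f(c) < 0, new interval: [1.070000, 2.180000]
Iteration 2:
  c_2 = (1.070000 + 2.180000)/2 = 1.625000
  f(c_2) = f(1.625000) = 0.041016
  f(a) × f(c) < 0, new interval: [1.070000, 1.625000]

After 2 iteration(s), the approximation is c_2 = 1.625000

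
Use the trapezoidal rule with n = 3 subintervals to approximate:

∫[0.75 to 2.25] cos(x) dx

f(x) = cos(x)
a = 0.75, b = 2.25, n = 3
h = (b - a)/n = 0.500000

Trapezoidal rule: (h/2)[f(x₀) + 2f(x₁) + 2f(x₂) + ... + f(xₙ)]

x_0 = 0.7500, f(x_0) = 0.731689, coefficient = 1
x_1 = 1.2500, f(x_1) = 0.315322, coefficient = 2
x_2 = 1.7500, f(x_2) = -0.178246, coefficient = 2
x_3 = 2.2500, f(x_3) = -0.628174, coefficient = 1

I ≈ (0.500000/2) × 0.377668 = 0.094417
Exact value: 0.096434
Error: 0.002017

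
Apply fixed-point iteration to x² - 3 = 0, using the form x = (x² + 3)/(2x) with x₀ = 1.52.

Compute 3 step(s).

Equation: x² - 3 = 0
Fixed-point form: x = (x² + 3)/(2x)
x₀ = 1.52

x_1 = g(1.520000) = 1.746842
x_2 = g(1.746842) = 1.732113
x_3 = g(1.732113) = 1.732051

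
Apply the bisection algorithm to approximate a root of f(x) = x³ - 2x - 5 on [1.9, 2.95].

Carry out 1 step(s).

f(x) = x³ - 2x - 5
Initial interval: [1.9, 2.95]

Iteration 1:
  c_1 = (1.900000 + 2.950000)/2 = 2.425000
  f(c_1) = f(2.425000) = 4.410516
  f(a) × f(c) < 0, new interval: [1.900000, 2.425000]

After 1 iteration(s), the approximation is c_1 = 2.425000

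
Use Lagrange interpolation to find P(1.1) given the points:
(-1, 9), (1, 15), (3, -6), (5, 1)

Lagrange interpolation formula:
P(x) = Σ yᵢ × Lᵢ(x)
where Lᵢ(x) = Π_{j≠i} (x - xⱼ)/(xᵢ - xⱼ)

L_0(1.1) = (1.1 - 1)/(-1 - 1) × (1.1 - 3)/(-1 - 3) × (1.1 - 5)/(-1 - 5) = -0.015438
L_1(1.1) = (1.1 - (-1))/(1 - (-1)) × (1.1 - 3)/(1 - 3) × (1.1 - 5)/(1 - 5) = 0.972562
L_2(1.1) = (1.1 - (-1))/(3 - (-1)) × (1.1 - 1)/(3 - 1) × (1.1 - 5)/(3 - 5) = 0.051188
L_3(1.1) = (1.1 - (-1))/(5 - (-1)) × (1.1 - 1)/(5 - 1) × (1.1 - 3)/(5 - 3) = -0.008313

P(1.1) = 9×L_0(1.1) + 15×L_1(1.1) + (-6)×L_2(1.1) + 1×L_3(1.1)
P(1.1) = 14.134062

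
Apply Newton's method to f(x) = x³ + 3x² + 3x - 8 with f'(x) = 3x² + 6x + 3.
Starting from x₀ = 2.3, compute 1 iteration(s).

f(x) = x³ + 3x² + 3x - 8
f'(x) = 3x² + 6x + 3
x₀ = 2.3

Newton-Raphson formula: x_{n+1} = x_n - f(x_n)/f'(x_n)

Iteration 1:
  f(2.300000) = 26.937000
  f'(2.300000) = 32.670000
  x_1 = 2.300000 - 26.937000/32.670000 = 1.475482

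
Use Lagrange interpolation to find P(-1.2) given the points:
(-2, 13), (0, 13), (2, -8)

Lagrange interpolation formula:
P(x) = Σ yᵢ × Lᵢ(x)
where Lᵢ(x) = Π_{j≠i} (x - xⱼ)/(xᵢ - xⱼ)

L_0(-1.2) = (-1.2 - 0)/(-2 - 0) × (-1.2 - 2)/(-2 - 2) = 0.480000
L_1(-1.2) = (-1.2 - (-2))/(0 - (-2)) × (-1.2 - 2)/(0 - 2) = 0.640000
L_2(-1.2) = (-1.2 - (-2))/(2 - (-2)) × (-1.2 - 0)/(2 - 0) = -0.120000

P(-1.2) = 13×L_0(-1.2) + 13×L_1(-1.2) + (-8)×L_2(-1.2)
P(-1.2) = 15.520000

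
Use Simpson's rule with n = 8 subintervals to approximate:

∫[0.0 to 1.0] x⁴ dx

f(x) = x⁴
a = 0.0, b = 1.0, n = 8
h = (b - a)/n = 0.125000

Simpson's rule: (h/3)[f(x₀) + 4f(x₁) + 2f(x₂) + ... + f(xₙ)]

x_0 = 0.0000, f(x_0) = 0.000000, coefficient = 1
x_1 = 0.1250, f(x_1) = 0.000244, coefficient = 4
x_2 = 0.2500, f(x_2) = 0.003906, coefficient = 2
x_3 = 0.3750, f(x_3) = 0.019775, coefficient = 4
x_4 = 0.5000, f(x_4) = 0.062500, coefficient = 2
x_5 = 0.6250, f(x_5) = 0.152588, coefficient = 4
x_6 = 0.7500, f(x_6) = 0.316406, coefficient = 2
x_7 = 0.8750, f(x_7) = 0.586182, coefficient = 4
x_8 = 1.0000, f(x_8) = 1.000000, coefficient = 1

I ≈ (0.125000/3) × 4.800781 = 0.200033
Exact value: 0.200000
Error: 0.000033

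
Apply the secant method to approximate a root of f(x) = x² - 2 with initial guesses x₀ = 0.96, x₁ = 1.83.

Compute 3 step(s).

f(x) = x² - 2
x₀ = 0.96, x₁ = 1.83

Secant formula: x_{n+1} = x_n - f(x_n)(x_n - x_{n-1})/(f(x_n) - f(x_{n-1}))

Iteration 1:
  f(0.960000) = -1.078400
  f(1.830000) = 1.348900
  x_2 = 1.830000 - 1.348900×(1.830000 - 0.960000)/(1.348900 - (-1.078400))
       = 1.346523
Iteration 2:
  f(1.830000) = 1.348900
  f(1.346523) = -0.186875
  x_3 = 1.346523 - (-0.186875)×(1.346523 - 1.830000)/(-0.186875 - 1.348900)
       = 1.405353
Iteration 3:
  f(1.346523) = -0.186875
  f(1.405353) = -0.024982
  x_4 = 1.405353 - (-0.024982)×(1.405353 - 1.346523)/(-0.024982 - (-0.186875))
       = 1.414432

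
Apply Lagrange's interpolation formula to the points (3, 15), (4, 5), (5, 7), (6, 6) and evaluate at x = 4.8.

Lagrange interpolation formula:
P(x) = Σ yᵢ × Lᵢ(x)
where Lᵢ(x) = Π_{j≠i} (x - xⱼ)/(xᵢ - xⱼ)

L_0(4.8) = (4.8 - 4)/(3 - 4) × (4.8 - 5)/(3 - 5) × (4.8 - 6)/(3 - 6) = -0.032000
L_1(4.8) = (4.8 - 3)/(4 - 3) × (4.8 - 5)/(4 - 5) × (4.8 - 6)/(4 - 6) = 0.216000
L_2(4.8) = (4.8 - 3)/(5 - 3) × (4.8 - 4)/(5 - 4) × (4.8 - 6)/(5 - 6) = 0.864000
L_3(4.8) = (4.8 - 3)/(6 - 3) × (4.8 - 4)/(6 - 4) × (4.8 - 5)/(6 - 5) = -0.048000

P(4.8) = 15×L_0(4.8) + 5×L_1(4.8) + 7×L_2(4.8) + 6×L_3(4.8)
P(4.8) = 6.360000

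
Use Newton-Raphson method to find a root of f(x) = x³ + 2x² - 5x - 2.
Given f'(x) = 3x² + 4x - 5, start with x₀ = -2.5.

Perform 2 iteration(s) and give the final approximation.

f(x) = x³ + 2x² - 5x - 2
f'(x) = 3x² + 4x - 5
x₀ = -2.5

Newton-Raphson formula: x_{n+1} = x_n - f(x_n)/f'(x_n)

Iteration 1:
  f(-2.500000) = 7.375000
  f'(-2.500000) = 3.750000
  x_1 = -2.500000 - 7.375000/3.750000 = -4.466667
Iteration 2:
  f(-4.466667) = -28.879407
  f'(-4.466667) = 36.986667
  x_2 = -4.466667 - (-28.879407)/36.986667 = -3.685861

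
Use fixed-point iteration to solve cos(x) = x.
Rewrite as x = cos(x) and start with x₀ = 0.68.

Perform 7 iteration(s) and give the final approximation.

Equation: cos(x) = x
Fixed-point form: x = cos(x)
x₀ = 0.68

x_1 = g(0.680000) = 0.777573
x_2 = g(0.777573) = 0.712618
x_3 = g(0.712618) = 0.756652
x_4 = g(0.756652) = 0.727138
x_5 = g(0.727138) = 0.747080
x_6 = g(0.747080) = 0.733676
x_7 = g(0.733676) = 0.742718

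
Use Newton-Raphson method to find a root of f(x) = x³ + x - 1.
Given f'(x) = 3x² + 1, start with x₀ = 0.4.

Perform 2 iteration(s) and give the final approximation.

f(x) = x³ + x - 1
f'(x) = 3x² + 1
x₀ = 0.4

Newton-Raphson formula: x_{n+1} = x_n - f(x_n)/f'(x_n)

Iteration 1:
  f(0.400000) = -0.536000
  f'(0.400000) = 1.480000
  x_1 = 0.400000 - (-0.536000)/1.480000 = 0.762162
Iteration 2:
  f(0.762162) = 0.204895
  f'(0.762162) = 2.742673
  x_2 = 0.762162 - 0.204895/2.742673 = 0.687456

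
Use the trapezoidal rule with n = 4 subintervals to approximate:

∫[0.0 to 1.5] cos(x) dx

f(x) = cos(x)
a = 0.0, b = 1.5, n = 4
h = (b - a)/n = 0.375000

Trapezoidal rule: (h/2)[f(x₀) + 2f(x₁) + 2f(x₂) + ... + f(xₙ)]

x_0 = 0.0000, f(x_0) = 1.000000, coefficient = 1
x_1 = 0.3750, f(x_1) = 0.930508, coefficient = 2
x_2 = 0.7500, f(x_2) = 0.731689, coefficient = 2
x_3 = 1.1250, f(x_3) = 0.431177, coefficient = 2
x_4 = 1.5000, f(x_4) = 0.070737, coefficient = 1

I ≈ (0.375000/2) × 5.257483 = 0.985778
Exact value: 0.997495
Error: 0.011717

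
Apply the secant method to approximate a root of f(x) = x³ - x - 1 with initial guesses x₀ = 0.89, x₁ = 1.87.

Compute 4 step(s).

f(x) = x³ - x - 1
x₀ = 0.89, x₁ = 1.87

Secant formula: x_{n+1} = x_n - f(x_n)(x_n - x_{n-1})/(f(x_n) - f(x_{n-1}))

Iteration 1:
  f(0.890000) = -1.185031
  f(1.870000) = 3.669203
  x_2 = 1.870000 - 3.669203×(1.870000 - 0.890000)/(3.669203 - (-1.185031))
       = 1.129241
Iteration 2:
  f(1.870000) = 3.669203
  f(1.129241) = -0.689250
  x_3 = 1.129241 - (-0.689250)×(1.129241 - 1.870000)/(-0.689250 - 3.669203)
       = 1.246385
Iteration 3:
  f(1.129241) = -0.689250
  f(1.246385) = -0.310156
  x_4 = 1.246385 - (-0.310156)×(1.246385 - 1.129241)/(-0.310156 - (-0.689250))
       = 1.342227
Iteration 4:
  f(1.246385) = -0.310156
  f(1.342227) = 0.075892
  x_5 = 1.342227 - 0.075892×(1.342227 - 1.246385)/(0.075892 - (-0.310156))
       = 1.323385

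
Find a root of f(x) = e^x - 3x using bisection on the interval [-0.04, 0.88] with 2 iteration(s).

f(x) = e^x - 3x
Initial interval: [-0.04, 0.88]

Iteration 1:
  c_1 = (-0.040000 + 0.880000)/2 = 0.420000
  f(c_1) = f(0.420000) = 0.261962
  f(a) × f(c) ≥ 0, new interval: [0.420000, 0.880000]
Iteration 2:
  c_2 = (0.420000 + 0.880000)/2 = 0.650000
  f(c_2) = f(0.650000) = -0.034459
  f(a) × f(c) < 0, new interval: [0.420000, 0.650000]

After 2 iteration(s), the approximation is c_2 = 0.650000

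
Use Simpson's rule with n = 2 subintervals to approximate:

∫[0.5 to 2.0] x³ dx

f(x) = x³
a = 0.5, b = 2.0, n = 2
h = (b - a)/n = 0.750000

Simpson's rule: (h/3)[f(x₀) + 4f(x₁) + 2f(x₂) + ... + f(xₙ)]

x_0 = 0.5000, f(x_0) = 0.125000, coefficient = 1
x_1 = 1.2500, f(x_1) = 1.953125, coefficient = 4
x_2 = 2.0000, f(x_2) = 8.000000, coefficient = 1

I ≈ (0.750000/3) × 15.937500 = 3.984375
Exact value: 3.984375
Error: 0.000000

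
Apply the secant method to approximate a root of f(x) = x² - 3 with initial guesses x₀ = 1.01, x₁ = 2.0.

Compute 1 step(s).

f(x) = x² - 3
x₀ = 1.01, x₁ = 2.0

Secant formula: x_{n+1} = x_n - f(x_n)(x_n - x_{n-1})/(f(x_n) - f(x_{n-1}))

Iteration 1:
  f(1.010000) = -1.979900
  f(2.000000) = 1.000000
  x_2 = 2.000000 - 1.000000×(2.000000 - 1.010000)/(1.000000 - (-1.979900))
       = 1.667774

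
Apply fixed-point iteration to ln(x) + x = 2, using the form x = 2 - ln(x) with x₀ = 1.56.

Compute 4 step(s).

Equation: ln(x) + x = 2
Fixed-point form: x = 2 - ln(x)
x₀ = 1.56

x_1 = g(1.560000) = 1.555314
x_2 = g(1.555314) = 1.558322
x_3 = g(1.558322) = 1.556390
x_4 = g(1.556390) = 1.557631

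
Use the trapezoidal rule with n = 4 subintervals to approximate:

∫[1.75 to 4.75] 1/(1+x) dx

f(x) = 1/(1+x)
a = 1.75, b = 4.75, n = 4
h = (b - a)/n = 0.750000

Trapezoidal rule: (h/2)[f(x₀) + 2f(x₁) + 2f(x₂) + ... + f(xₙ)]

x_0 = 1.7500, f(x_0) = 0.363636, coefficient = 1
x_1 = 2.5000, f(x_1) = 0.285714, coefficient = 2
x_2 = 3.2500, f(x_2) = 0.235294, coefficient = 2
x_3 = 4.0000, f(x_3) = 0.200000, coefficient = 2
x_4 = 4.7500, f(x_4) = 0.173913, coefficient = 1

I ≈ (0.750000/2) × 1.979566 = 0.742337
Exact value: 0.737599
Error: 0.004738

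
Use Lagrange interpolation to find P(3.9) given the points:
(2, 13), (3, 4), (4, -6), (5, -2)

Lagrange interpolation formula:
P(x) = Σ yᵢ × Lᵢ(x)
where Lᵢ(x) = Π_{j≠i} (x - xⱼ)/(xᵢ - xⱼ)

L_0(3.9) = (3.9 - 3)/(2 - 3) × (3.9 - 4)/(2 - 4) × (3.9 - 5)/(2 - 5) = -0.016500
L_1(3.9) = (3.9 - 2)/(3 - 2) × (3.9 - 4)/(3 - 4) × (3.9 - 5)/(3 - 5) = 0.104500
L_2(3.9) = (3.9 - 2)/(4 - 2) × (3.9 - 3)/(4 - 3) × (3.9 - 5)/(4 - 5) = 0.940500
L_3(3.9) = (3.9 - 2)/(5 - 2) × (3.9 - 3)/(5 - 3) × (3.9 - 4)/(5 - 4) = -0.028500

P(3.9) = 13×L_0(3.9) + 4×L_1(3.9) + (-6)×L_2(3.9) + (-2)×L_3(3.9)
P(3.9) = -5.382500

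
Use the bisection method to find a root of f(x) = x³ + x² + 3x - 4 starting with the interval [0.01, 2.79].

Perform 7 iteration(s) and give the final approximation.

f(x) = x³ + x² + 3x - 4
Initial interval: [0.01, 2.79]

Iteration 1:
  c_1 = (0.010000 + 2.790000)/2 = 1.400000
  f(c_1) = f(1.400000) = 4.904000
  f(a) × f(c) < 0, new interval: [0.010000, 1.400000]
Iteration 2:
  c_2 = (0.010000 + 1.400000)/2 = 0.705000
  f(c_2) = f(0.705000) = -1.037572
  f(a) × f(c) ≥ 0, new interval: [0.705000, 1.400000]
Iteration 3:
  c_3 = (0.705000 + 1.400000)/2 = 1.052500
  f(c_3) = f(1.052500) = 1.431170
  f(a) × f(c) < 0, new interval: [0.705000, 1.052500]
Iteration 4:
  c_4 = (0.705000 + 1.052500)/2 = 0.878750
  f(c_4) = f(0.878750) = 0.087024
  f(a) × f(c) < 0, new interval: [0.705000, 0.878750]
Iteration 5:
  c_5 = (0.705000 + 0.878750)/2 = 0.791875
  f(c_5) = f(0.791875) = -0.500751
  f(a) × f(c) ≥ 0, new interval: [0.791875, 0.878750]
Iteration 6:
  c_6 = (0.791875 + 0.878750)/2 = 0.835312
  f(c_6) = f(0.835312) = -0.213479
  f(a) × f(c) ≥ 0, new interval: [0.835312, 0.878750]
Iteration 7:
  c_7 = (0.835312 + 0.878750)/2 = 0.857031
  f(c_7) = f(0.857031) = -0.064912
  f(a) × f(c) ≥ 0, new interval: [0.857031, 0.878750]

After 7 iteration(s), the approximation is c_7 = 0.857031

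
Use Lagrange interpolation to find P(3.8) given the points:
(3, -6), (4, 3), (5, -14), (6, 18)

Lagrange interpolation formula:
P(x) = Σ yᵢ × Lᵢ(x)
where Lᵢ(x) = Π_{j≠i} (x - xⱼ)/(xᵢ - xⱼ)

L_0(3.8) = (3.8 - 4)/(3 - 4) × (3.8 - 5)/(3 - 5) × (3.8 - 6)/(3 - 6) = 0.088000
L_1(3.8) = (3.8 - 3)/(4 - 3) × (3.8 - 5)/(4 - 5) × (3.8 - 6)/(4 - 6) = 1.056000
L_2(3.8) = (3.8 - 3)/(5 - 3) × (3.8 - 4)/(5 - 4) × (3.8 - 6)/(5 - 6) = -0.176000
L_3(3.8) = (3.8 - 3)/(6 - 3) × (3.8 - 4)/(6 - 4) × (3.8 - 5)/(6 - 5) = 0.032000

P(3.8) = (-6)×L_0(3.8) + 3×L_1(3.8) + (-14)×L_2(3.8) + 18×L_3(3.8)
P(3.8) = 5.680000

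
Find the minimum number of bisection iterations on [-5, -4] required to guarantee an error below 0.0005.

We need (b-a)/2^n ≤ 0.0005
(-4 - (-5))/2^n ≤ 0.0005
1/2^n ≤ 0.0005
2^n ≥ 2000
n ≥ log₂(2000) = 10.97
n ≥ 11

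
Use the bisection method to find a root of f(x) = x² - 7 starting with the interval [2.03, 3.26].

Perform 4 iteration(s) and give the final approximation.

f(x) = x² - 7
Initial interval: [2.03, 3.26]

Iteration 1:
  c_1 = (2.030000 + 3.260000)/2 = 2.645000
  f(c_1) = f(2.645000) = -0.003975
  f(a) × f(c) ≥ 0, new interval: [2.645000, 3.260000]
Iteration 2:
  c_2 = (2.645000 + 3.260000)/2 = 2.952500
  f(c_2) = f(2.952500) = 1.717256
  f(a) × f(c) < 0, new interval: [2.645000, 2.952500]
Iteration 3:
  c_3 = (2.645000 + 2.952500)/2 = 2.798750
  f(c_3) = f(2.798750) = 0.833002
  f(a) × f(c) < 0, new interval: [2.645000, 2.798750]
Iteration 4:
  c_4 = (2.645000 + 2.798750)/2 = 2.721875
  f(c_4) = f(2.721875) = 0.408604
  f(a) × f(c) < 0, new interval: [2.645000, 2.721875]

After 4 iteration(s), the approximation is c_4 = 2.721875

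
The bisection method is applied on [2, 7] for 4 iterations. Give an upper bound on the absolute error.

Bisection error bound: |error| ≤ (b-a)/2^n
|error| ≤ (7 - 2)/2^4 = 5/2^4
|error| ≤ 0.3125000000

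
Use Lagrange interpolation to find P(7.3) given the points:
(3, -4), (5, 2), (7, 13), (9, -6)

Lagrange interpolation formula:
P(x) = Σ yᵢ × Lᵢ(x)
where Lᵢ(x) = Π_{j≠i} (x - xⱼ)/(xᵢ - xⱼ)

L_0(7.3) = (7.3 - 5)/(3 - 5) × (7.3 - 7)/(3 - 7) × (7.3 - 9)/(3 - 9) = 0.024437
L_1(7.3) = (7.3 - 3)/(5 - 3) × (7.3 - 7)/(5 - 7) × (7.3 - 9)/(5 - 9) = -0.137062
L_2(7.3) = (7.3 - 3)/(7 - 3) × (7.3 - 5)/(7 - 5) × (7.3 - 9)/(7 - 9) = 1.050812
L_3(7.3) = (7.3 - 3)/(9 - 3) × (7.3 - 5)/(9 - 5) × (7.3 - 7)/(9 - 7) = 0.061812

P(7.3) = (-4)×L_0(7.3) + 2×L_1(7.3) + 13×L_2(7.3) + (-6)×L_3(7.3)
P(7.3) = 12.917813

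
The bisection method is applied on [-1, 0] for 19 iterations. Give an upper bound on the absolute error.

Bisection error bound: |error| ≤ (b-a)/2^n
|error| ≤ (0 - (-1))/2^19 = 1/2^19
|error| ≤ 0.0000019073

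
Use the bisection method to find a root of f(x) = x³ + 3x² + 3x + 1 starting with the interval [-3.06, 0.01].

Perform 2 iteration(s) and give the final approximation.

f(x) = x³ + 3x² + 3x + 1
Initial interval: [-3.06, 0.01]

Iteration 1:
  c_1 = (-3.060000 + 0.010000)/2 = -1.525000
  f(c_1) = f(-1.525000) = -0.144703
  f(a) × f(c) ≥ 0, new interval: [-1.525000, 0.010000]
Iteration 2:
  c_2 = (-1.525000 + 0.010000)/2 = -0.757500
  f(c_2) = f(-0.757500) = 0.014261
  f(a) × f(c) < 0, new interval: [-1.525000, -0.757500]

After 2 iteration(s), the approximation is c_2 = -0.757500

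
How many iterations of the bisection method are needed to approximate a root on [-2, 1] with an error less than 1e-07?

We need (b-a)/2^n ≤ 1e-07
(1 - (-2))/2^n ≤ 1e-07
3/2^n ≤ 1e-07
2^n ≥ 30000000
n ≥ log₂(30000000) = 24.84
n ≥ 25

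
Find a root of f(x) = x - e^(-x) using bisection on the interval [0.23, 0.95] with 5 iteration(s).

f(x) = x - e^(-x)
Initial interval: [0.23, 0.95]

Iteration 1:
  c_1 = (0.230000 + 0.950000)/2 = 0.590000
  f(c_1) = f(0.590000) = 0.035673
  f(a) × f(c) < 0, new interval: [0.230000, 0.590000]
Iteration 2:
  c_2 = (0.230000 + 0.590000)/2 = 0.410000
  f(c_2) = f(0.410000) = -0.253650
  f(a) × f(c) ≥ 0, new interval: [0.410000, 0.590000]
Iteration 3:
  c_3 = (0.410000 + 0.590000)/2 = 0.500000
  f(c_3) = f(0.500000) = -0.106531
  f(a) × f(c) ≥ 0, new interval: [0.500000, 0.590000]
Iteration 4:
  c_4 = (0.500000 + 0.590000)/2 = 0.545000
  f(c_4) = f(0.545000) = -0.034842
  f(a) × f(c) ≥ 0, new interval: [0.545000, 0.590000]
Iteration 5:
  c_5 = (0.545000 + 0.590000)/2 = 0.567500
  f(c_5) = f(0.567500) = 0.000559
  f(a) × f(c) < 0, new interval: [0.545000, 0.567500]

After 5 iteration(s), the approximation is c_5 = 0.567500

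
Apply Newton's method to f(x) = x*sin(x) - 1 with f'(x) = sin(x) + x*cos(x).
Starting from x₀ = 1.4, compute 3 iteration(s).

f(x) = x*sin(x) - 1
f'(x) = sin(x) + x*cos(x)
x₀ = 1.4

Newton-Raphson formula: x_{n+1} = x_n - f(x_n)/f'(x_n)

Iteration 1:
  f(1.400000) = 0.379630
  f'(1.400000) = 1.223404
  x_1 = 1.400000 - 0.379630/1.223404 = 1.089694
Iteration 2:
  f(1.089694) = -0.034002
  f'(1.089694) = 1.390749
  x_2 = 1.089694 - (-0.034002)/1.390749 = 1.114143
Iteration 3:
  f(1.114143) = -0.000020
  f'(1.114143) = 1.388811
  x_3 = 1.114143 - (-0.000020)/1.388811 = 1.114157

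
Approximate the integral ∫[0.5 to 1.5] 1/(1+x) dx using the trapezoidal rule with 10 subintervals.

f(x) = 1/(1+x)
a = 0.5, b = 1.5, n = 10
h = (b - a)/n = 0.100000

Trapezoidal rule: (h/2)[f(x₀) + 2f(x₁) + 2f(x₂) + ... + f(xₙ)]

x_0 = 0.5000, f(x_0) = 0.666667, coefficient = 1
x_1 = 0.6000, f(x_1) = 0.625000, coefficient = 2
x_2 = 0.7000, f(x_2) = 0.588235, coefficient = 2
x_3 = 0.8000, f(x_3) = 0.555556, coefficient = 2
x_4 = 0.9000, f(x_4) = 0.526316, coefficient = 2
x_5 = 1.0000, f(x_5) = 0.500000, coefficient = 2
x_6 = 1.1000, f(x_6) = 0.476190, coefficient = 2
x_7 = 1.2000, f(x_7) = 0.454545, coefficient = 2
x_8 = 1.3000, f(x_8) = 0.434783, coefficient = 2
x_9 = 1.4000, f(x_9) = 0.416667, coefficient = 2
x_10 = 1.5000, f(x_10) = 0.400000, coefficient = 1

I ≈ (0.100000/2) × 10.221250 = 0.511063
Exact value: 0.510826
Error: 0.000237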